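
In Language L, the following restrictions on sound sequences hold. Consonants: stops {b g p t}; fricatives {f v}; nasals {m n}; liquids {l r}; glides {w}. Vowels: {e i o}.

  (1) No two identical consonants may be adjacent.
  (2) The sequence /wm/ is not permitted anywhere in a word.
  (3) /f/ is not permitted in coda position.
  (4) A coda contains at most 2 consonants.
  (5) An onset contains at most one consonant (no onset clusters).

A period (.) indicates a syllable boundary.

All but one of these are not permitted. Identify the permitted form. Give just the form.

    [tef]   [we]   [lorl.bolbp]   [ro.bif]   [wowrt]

[we]

[tef] — violates constraint 3: syllable 1 coda contains /f/ → not permitted
[we] — σ1 onset /w/, coda /∅/ ok → permitted
[lorl.bolbp] — violates constraint 4: syllable 2 coda /lbp/ has 3 consonants (> 2) → not permitted
[ro.bif] — violates constraint 3: syllable 2 coda contains /f/ → not permitted
[wowrt] — violates constraint 4: syllable 1 coda /wrt/ has 3 consonants (> 2) → not permitted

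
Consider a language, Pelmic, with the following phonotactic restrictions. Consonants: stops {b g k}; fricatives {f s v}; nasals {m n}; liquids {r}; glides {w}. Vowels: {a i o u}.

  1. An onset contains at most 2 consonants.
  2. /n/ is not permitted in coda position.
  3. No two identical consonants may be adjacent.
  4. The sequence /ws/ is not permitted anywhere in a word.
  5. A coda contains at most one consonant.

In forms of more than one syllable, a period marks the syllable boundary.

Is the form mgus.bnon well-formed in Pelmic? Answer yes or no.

no

mgus.bnon — violates constraint 2: syllable 2 coda contains /n/ → ill-formed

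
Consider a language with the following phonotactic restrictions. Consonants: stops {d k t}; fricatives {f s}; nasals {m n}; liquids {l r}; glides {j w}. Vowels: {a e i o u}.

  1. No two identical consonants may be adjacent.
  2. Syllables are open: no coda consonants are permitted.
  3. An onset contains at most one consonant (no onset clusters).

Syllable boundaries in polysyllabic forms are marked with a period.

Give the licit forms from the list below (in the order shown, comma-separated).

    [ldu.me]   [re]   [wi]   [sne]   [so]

[ldu.me] — violates constraint 3: syllable 1 onset /ld/ has 2 consonants (> 1) → illicit
[re] — σ1 onset /r/, coda /∅/ ok → licit
[wi] — σ1 onset /w/, coda /∅/ ok → licit
[sne] — violates constraint 3: syllable 1 onset /sn/ has 2 consonants (> 1) → illicit
[so] — σ1 onset /s/, coda /∅/ ok → licit

[re], [wi], [so]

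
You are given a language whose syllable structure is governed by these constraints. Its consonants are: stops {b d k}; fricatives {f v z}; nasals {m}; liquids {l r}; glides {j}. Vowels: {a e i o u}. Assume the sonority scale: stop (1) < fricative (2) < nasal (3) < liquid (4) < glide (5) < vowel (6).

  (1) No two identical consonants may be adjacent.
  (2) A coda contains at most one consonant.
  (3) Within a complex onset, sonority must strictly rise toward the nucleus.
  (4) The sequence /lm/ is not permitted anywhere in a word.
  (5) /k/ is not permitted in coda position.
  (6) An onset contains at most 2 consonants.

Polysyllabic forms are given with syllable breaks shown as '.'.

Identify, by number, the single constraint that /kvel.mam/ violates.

4

/kvel.mam/: contains banned sequence /lm/.
This is a violation of constraint 4: "The sequence /lm/ is not permitted anywhere in a word."
The remaining constraints (1, 2, 3, 5, 6) are satisfied.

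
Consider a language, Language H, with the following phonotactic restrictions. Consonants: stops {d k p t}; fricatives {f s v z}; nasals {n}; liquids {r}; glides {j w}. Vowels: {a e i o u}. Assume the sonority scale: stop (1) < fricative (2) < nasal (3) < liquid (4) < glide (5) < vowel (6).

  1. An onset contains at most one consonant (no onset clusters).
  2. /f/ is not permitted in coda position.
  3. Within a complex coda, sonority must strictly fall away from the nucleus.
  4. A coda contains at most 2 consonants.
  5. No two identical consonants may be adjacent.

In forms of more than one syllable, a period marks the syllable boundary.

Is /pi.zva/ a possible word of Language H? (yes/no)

/pi.zva/ — violates constraint 1: syllable 2 onset /zv/ has 2 consonants (> 1) → ill-formed

no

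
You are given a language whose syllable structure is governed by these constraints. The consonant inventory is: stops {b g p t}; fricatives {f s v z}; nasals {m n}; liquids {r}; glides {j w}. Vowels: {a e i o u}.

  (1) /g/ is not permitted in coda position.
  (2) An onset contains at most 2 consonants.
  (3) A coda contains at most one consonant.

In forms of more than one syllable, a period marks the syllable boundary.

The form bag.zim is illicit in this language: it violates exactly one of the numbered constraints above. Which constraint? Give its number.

bag.zim: syllable 1 coda contains /g/.
This is a violation of constraint 1: "/g/ is not permitted in coda position."
The remaining constraints (2, 3) are satisfied.

1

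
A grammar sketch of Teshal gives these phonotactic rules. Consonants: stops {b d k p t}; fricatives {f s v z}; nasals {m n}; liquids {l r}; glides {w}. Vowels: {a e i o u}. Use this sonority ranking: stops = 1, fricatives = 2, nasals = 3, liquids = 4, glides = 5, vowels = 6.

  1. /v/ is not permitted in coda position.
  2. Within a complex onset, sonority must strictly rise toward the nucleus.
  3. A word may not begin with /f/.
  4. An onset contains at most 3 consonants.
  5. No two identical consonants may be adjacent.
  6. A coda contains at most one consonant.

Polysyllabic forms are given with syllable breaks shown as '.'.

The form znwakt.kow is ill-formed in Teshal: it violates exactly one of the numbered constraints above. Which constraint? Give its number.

znwakt.kow: syllable 1 coda /kt/ has 2 consonants (> 1).
This is a violation of constraint 6: "A coda contains at most one consonant."
The remaining constraints (1, 2, 3, 4, 5) are satisfied.

6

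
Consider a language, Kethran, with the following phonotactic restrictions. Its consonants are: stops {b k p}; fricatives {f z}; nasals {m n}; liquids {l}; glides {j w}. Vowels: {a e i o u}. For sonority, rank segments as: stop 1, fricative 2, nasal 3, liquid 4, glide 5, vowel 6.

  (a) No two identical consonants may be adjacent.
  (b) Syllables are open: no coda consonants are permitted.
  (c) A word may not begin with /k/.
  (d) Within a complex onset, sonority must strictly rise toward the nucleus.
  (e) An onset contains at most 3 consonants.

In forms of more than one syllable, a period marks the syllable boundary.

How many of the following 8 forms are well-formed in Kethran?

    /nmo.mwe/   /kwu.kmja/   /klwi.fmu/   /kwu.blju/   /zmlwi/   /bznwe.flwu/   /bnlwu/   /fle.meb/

0

/nmo.mwe/ — violates constraint (d): syllable 1 onset /nm/: /n/ (nasal, 3) → /m/ (nasal, 3) does not rise → ill-formed
/kwu.kmja/ — violates constraint (c): word begins with /k/ → ill-formed
/klwi.fmu/ — violates constraint (c): word begins with /k/ → ill-formed
/kwu.blju/ — violates constraint (c): word begins with /k/ → ill-formed
/zmlwi/ — violates constraint (e): syllable 1 onset /zmlw/ has 4 consonants (> 3) → ill-formed
/bznwe.flwu/ — violates constraint (e): syllable 1 onset /bznw/ has 4 consonants (> 3) → ill-formed
/bnlwu/ — violates constraint (e): syllable 1 onset /bnlw/ has 4 consonants (> 3) → ill-formed
/fle.meb/ — violates constraint (b): syllable 2 coda /b/ has 1 consonant (> 0) → ill-formed
No form is well-formed → 0.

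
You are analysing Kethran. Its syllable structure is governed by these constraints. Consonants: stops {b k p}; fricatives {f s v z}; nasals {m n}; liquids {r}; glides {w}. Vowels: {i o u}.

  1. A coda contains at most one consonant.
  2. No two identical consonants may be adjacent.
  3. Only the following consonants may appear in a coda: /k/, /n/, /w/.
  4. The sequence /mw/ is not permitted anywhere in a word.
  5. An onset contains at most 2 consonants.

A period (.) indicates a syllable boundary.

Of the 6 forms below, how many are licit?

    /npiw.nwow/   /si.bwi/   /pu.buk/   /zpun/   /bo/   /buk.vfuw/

6

/npiw.nwow/ — σ1 onset /np/ (2C), coda /w/ ok; σ2 onset /nw/ (2C), coda /w/ ok → licit
/si.bwi/ — σ1 onset /s/, coda /∅/ ok; σ2 onset /bw/ (2C), coda /∅/ ok → licit
/pu.buk/ — σ1 onset /p/, coda /∅/ ok; σ2 onset /b/, coda /k/ ok → licit
/zpun/ — σ1 onset /zp/ (2C), coda /n/ ok → licit
/bo/ — σ1 onset /b/, coda /∅/ ok → licit
/buk.vfuw/ — σ1 onset /b/, coda /k/ ok; σ2 onset /vf/ (2C), coda /w/ ok → licit
Licit: /npiw.nwow/, /si.bwi/, /pu.buk/, /zpun/, /bo/, /buk.vfuw/ → 6.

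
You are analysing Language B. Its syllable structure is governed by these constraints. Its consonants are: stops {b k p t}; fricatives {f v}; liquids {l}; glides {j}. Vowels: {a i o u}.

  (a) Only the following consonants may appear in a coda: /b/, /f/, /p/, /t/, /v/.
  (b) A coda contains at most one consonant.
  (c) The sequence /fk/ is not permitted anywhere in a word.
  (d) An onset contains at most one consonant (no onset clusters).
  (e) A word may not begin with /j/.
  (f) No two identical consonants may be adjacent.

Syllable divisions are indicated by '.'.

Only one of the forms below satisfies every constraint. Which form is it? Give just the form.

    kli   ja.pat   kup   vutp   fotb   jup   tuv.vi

kli — violates constraint (d): syllable 1 onset /kl/ has 2 consonants (> 1) → ill-formed
ja.pat — violates constraint (e): word begins with /j/ → ill-formed
kup — σ1 onset /k/, coda /p/ ok → well-formed
vutp — violates constraint (b): syllable 1 coda /tp/ has 2 consonants (> 1) → ill-formed
fotb — violates constraint (b): syllable 1 coda /tb/ has 2 consonants (> 1) → ill-formed
jup — violates constraint (e): word begins with /j/ → ill-formed
tuv.vi — violates constraint (f): adjacent identical consonants /vv/ → ill-formed

kup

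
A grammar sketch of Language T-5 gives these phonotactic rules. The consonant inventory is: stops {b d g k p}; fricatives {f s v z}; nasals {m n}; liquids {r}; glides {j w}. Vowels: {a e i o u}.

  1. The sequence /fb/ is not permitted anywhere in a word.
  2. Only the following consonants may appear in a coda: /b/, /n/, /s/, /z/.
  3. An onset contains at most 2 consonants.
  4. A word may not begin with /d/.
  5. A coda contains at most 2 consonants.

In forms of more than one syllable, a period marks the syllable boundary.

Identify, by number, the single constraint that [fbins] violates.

[fbins]: contains banned sequence /fb/.
This is a violation of constraint 1: "The sequence /fb/ is not permitted anywhere in a word."
The remaining constraints (2, 3, 4, 5) are satisfied.

1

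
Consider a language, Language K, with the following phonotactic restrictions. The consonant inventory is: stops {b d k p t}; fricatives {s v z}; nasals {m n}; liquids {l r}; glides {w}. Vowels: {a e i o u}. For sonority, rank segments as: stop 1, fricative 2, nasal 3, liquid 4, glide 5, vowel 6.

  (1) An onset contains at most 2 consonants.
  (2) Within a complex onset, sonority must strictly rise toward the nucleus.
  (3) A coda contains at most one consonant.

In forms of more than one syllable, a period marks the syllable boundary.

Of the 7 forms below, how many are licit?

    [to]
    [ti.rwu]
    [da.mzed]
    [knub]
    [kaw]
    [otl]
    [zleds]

4

[to] — σ1 onset /t/, coda /∅/ ok → licit
[ti.rwu] — σ1 onset /t/, coda /∅/ ok; σ2 onset /rw/ (4→5 rises), coda /∅/ ok → licit
[da.mzed] — violates constraint 2: syllable 2 onset /mz/: /m/ (nasal, 3) → /z/ (fricative, 2) does not rise → illicit
[knub] — σ1 onset /kn/ (1→3 rises), coda /b/ ok → licit
[kaw] — σ1 onset /k/, coda /w/ ok → licit
[otl] — violates constraint 3: syllable 1 coda /tl/ has 2 consonants (> 1) → illicit
[zleds] — violates constraint 3: syllable 1 coda /ds/ has 2 consonants (> 1) → illicit
Licit: [to], [ti.rwu], [knub], [kaw] → 4.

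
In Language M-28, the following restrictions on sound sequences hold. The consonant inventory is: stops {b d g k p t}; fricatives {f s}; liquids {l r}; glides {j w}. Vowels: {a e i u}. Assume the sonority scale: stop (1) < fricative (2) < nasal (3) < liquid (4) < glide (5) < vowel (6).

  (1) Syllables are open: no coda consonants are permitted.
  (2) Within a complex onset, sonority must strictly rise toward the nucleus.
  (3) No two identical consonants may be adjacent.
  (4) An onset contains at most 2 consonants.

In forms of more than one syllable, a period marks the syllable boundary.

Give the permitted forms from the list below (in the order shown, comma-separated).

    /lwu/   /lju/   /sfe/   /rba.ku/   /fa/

/lwu/ — σ1 onset /lw/ (4→5 rises), coda /∅/ ok → permitted
/lju/ — σ1 onset /lj/ (4→5 rises), coda /∅/ ok → permitted
/sfe/ — violates constraint 2: syllable 1 onset /sf/: /s/ (fricative, 2) → /f/ (fricative, 2) does not rise → not permitted
/rba.ku/ — violates constraint 2: syllable 1 onset /rb/: /r/ (liquid, 4) → /b/ (stop, 1) does not rise → not permitted
/fa/ — σ1 onset /f/, coda /∅/ ok → permitted

/lwu/, /lju/, /fa/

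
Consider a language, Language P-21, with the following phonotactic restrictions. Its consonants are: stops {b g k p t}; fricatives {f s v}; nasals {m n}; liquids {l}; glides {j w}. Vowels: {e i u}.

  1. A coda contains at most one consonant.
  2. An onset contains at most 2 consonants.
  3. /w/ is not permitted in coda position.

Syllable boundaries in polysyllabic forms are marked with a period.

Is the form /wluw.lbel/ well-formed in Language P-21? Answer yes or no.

/wluw.lbel/ — violates constraint 3: syllable 1 coda contains /w/ → ill-formed

no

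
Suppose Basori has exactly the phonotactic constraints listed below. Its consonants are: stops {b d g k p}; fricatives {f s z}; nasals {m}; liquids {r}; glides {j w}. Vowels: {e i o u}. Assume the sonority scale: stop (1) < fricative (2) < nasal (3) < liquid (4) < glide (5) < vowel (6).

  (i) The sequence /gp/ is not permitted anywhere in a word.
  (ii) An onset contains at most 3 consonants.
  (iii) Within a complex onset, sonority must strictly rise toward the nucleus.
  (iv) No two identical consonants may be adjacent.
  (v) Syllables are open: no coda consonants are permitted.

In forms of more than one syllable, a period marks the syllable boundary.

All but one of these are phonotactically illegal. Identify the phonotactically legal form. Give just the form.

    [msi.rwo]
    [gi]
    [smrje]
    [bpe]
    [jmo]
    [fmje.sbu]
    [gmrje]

[gi]

[msi.rwo] — violates constraint (iii): syllable 1 onset /ms/: /m/ (nasal, 3) → /s/ (fricative, 2) does not rise → phonotactically illegal
[gi] — σ1 onset /g/, coda /∅/ ok → phonotactically legal
[smrje] — violates constraint (ii): syllable 1 onset /smrj/ has 4 consonants (> 3) → phonotactically illegal
[bpe] — violates constraint (iii): syllable 1 onset /bp/: /b/ (stop, 1) → /p/ (stop, 1) does not rise → phonotactically illegal
[jmo] — violates constraint (iii): syllable 1 onset /jm/: /j/ (glide, 5) → /m/ (nasal, 3) does not rise → phonotactically illegal
[fmje.sbu] — violates constraint (iii): syllable 2 onset /sb/: /s/ (fricative, 2) → /b/ (stop, 1) does not rise → phonotactically illegal
[gmrje] — violates constraint (ii): syllable 1 onset /gmrj/ has 4 consonants (> 3) → phonotactically illegal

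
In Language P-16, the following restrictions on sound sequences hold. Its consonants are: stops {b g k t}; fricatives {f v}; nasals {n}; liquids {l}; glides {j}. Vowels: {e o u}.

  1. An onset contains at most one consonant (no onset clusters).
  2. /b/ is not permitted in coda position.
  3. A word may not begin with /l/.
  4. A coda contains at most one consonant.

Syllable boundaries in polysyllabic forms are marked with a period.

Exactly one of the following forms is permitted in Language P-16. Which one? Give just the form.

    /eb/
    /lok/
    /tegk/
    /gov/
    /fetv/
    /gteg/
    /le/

/gov/

/eb/ — violates constraint 2: syllable 1 coda contains /b/ → not permitted
/lok/ — violates constraint 3: word begins with /l/ → not permitted
/tegk/ — violates constraint 4: syllable 1 coda /gk/ has 2 consonants (> 1) → not permitted
/gov/ — σ1 onset /g/, coda /v/ ok → permitted
/fetv/ — violates constraint 4: syllable 1 coda /tv/ has 2 consonants (> 1) → not permitted
/gteg/ — violates constraint 1: syllable 1 onset /gt/ has 2 consonants (> 1) → not permitted
/le/ — violates constraint 3: word begins with /l/ → not permitted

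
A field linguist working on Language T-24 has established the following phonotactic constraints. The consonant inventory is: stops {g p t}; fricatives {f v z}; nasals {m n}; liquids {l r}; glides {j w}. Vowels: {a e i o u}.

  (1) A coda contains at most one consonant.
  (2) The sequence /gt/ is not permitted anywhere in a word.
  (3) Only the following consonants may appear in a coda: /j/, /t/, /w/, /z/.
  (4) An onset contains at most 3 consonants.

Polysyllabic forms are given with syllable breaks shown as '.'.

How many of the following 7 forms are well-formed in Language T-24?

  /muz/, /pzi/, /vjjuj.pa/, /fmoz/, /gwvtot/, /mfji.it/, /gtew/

5

/muz/ — σ1 onset /m/, coda /z/ ok → well-formed
/pzi/ — σ1 onset /pz/ (2C), coda /∅/ ok → well-formed
/vjjuj.pa/ — σ1 onset /vjj/ (3C), coda /j/ ok; σ2 onset /p/, coda /∅/ ok → well-formed
/fmoz/ — σ1 onset /fm/ (2C), coda /z/ ok → well-formed
/gwvtot/ — violates constraint 4: syllable 1 onset /gwvt/ has 4 consonants (> 3) → ill-formed
/mfji.it/ — σ1 onset /mfj/ (3C), coda /∅/ ok; σ2 onset /∅/, coda /t/ ok → well-formed
/gtew/ — violates constraint 2: contains banned sequence /gt/ → ill-formed
Well-formed: /muz/, /pzi/, /vjjuj.pa/, /fmoz/, /mfji.it/ → 5.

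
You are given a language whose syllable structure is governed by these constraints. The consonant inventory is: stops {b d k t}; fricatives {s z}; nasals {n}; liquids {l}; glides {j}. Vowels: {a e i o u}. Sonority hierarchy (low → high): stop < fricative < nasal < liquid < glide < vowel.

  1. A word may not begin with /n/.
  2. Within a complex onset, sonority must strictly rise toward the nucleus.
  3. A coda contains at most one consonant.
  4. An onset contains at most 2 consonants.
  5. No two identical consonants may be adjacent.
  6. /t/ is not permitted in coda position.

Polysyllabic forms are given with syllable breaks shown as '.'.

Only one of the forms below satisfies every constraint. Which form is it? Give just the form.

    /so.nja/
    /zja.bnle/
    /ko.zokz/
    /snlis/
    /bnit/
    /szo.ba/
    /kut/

/so.nja/ — σ1 onset /s/, coda /∅/ ok; σ2 onset /nj/ (3→5 rises), coda /∅/ ok → phonotactically legal
/zja.bnle/ — violates constraint 4: syllable 2 onset /bnl/ has 3 consonants (> 2) → phonotactically illegal
/ko.zokz/ — violates constraint 3: syllable 2 coda /kz/ has 2 consonants (> 1) → phonotactically illegal
/snlis/ — violates constraint 4: syllable 1 onset /snl/ has 3 consonants (> 2) → phonotactically illegal
/bnit/ — violates constraint 6: syllable 1 coda contains /t/ → phonotactically illegal
/szo.ba/ — violates constraint 2: syllable 1 onset /sz/: /s/ (fricative, 2) → /z/ (fricative, 2) does not rise → phonotactically illegal
/kut/ — violates constraint 6: syllable 1 coda contains /t/ → phonotactically illegal

/so.nja/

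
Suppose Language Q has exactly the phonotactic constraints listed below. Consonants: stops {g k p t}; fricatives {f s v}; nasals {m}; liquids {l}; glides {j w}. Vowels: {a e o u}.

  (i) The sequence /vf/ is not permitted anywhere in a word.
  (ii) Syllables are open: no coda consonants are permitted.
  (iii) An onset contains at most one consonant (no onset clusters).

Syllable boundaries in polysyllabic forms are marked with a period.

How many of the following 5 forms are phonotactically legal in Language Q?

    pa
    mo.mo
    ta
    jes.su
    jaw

3

pa — σ1 onset /p/, coda /∅/ ok → phonotactically legal
mo.mo — σ1 onset /m/, coda /∅/ ok; σ2 onset /m/, coda /∅/ ok → phonotactically legal
ta — σ1 onset /t/, coda /∅/ ok → phonotactically legal
jes.su — violates constraint (ii): syllable 1 coda /s/ has 1 consonant (> 0) → phonotactically illegal
jaw — violates constraint (ii): syllable 1 coda /w/ has 1 consonant (> 0) → phonotactically illegal
Phonotactically legal: pa, mo.mo, ta → 3.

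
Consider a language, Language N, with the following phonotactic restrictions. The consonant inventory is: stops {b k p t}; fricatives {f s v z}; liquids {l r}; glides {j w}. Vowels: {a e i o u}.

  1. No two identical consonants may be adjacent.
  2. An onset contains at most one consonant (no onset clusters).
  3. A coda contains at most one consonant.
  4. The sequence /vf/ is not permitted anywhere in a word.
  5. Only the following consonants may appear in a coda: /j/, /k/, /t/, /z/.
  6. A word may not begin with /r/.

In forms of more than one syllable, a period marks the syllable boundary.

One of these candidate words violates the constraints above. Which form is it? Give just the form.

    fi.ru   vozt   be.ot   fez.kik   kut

fi.ru — σ1 onset /f/, coda /∅/ ok; σ2 onset /r/, coda /∅/ ok → phonotactically legal
vozt — violates constraint 3: syllable 1 coda /zt/ has 2 consonants (> 1) → phonotactically illegal
be.ot — σ1 onset /b/, coda /∅/ ok; σ2 onset /∅/, coda /t/ ok → phonotactically legal
fez.kik — σ1 onset /f/, coda /z/ ok; σ2 onset /k/, coda /k/ ok → phonotactically legal
kut — σ1 onset /k/, coda /t/ ok → phonotactically legal

vozt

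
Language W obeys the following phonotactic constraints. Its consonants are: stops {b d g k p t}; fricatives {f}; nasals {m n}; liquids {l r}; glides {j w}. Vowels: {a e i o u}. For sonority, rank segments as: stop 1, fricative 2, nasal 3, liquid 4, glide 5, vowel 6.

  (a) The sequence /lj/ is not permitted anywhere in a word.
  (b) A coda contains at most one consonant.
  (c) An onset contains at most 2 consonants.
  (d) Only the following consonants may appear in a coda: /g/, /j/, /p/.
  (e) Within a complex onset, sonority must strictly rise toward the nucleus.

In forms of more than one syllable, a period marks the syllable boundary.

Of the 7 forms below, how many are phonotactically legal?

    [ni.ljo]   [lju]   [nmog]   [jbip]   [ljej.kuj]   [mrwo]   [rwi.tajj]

[ni.ljo] — violates constraint (a): contains banned sequence /lj/ → phonotactically illegal
[lju] — violates constraint (a): contains banned sequence /lj/ → phonotactically illegal
[nmog] — violates constraint (e): syllable 1 onset /nm/: /n/ (nasal, 3) → /m/ (nasal, 3) does not rise → phonotactically illegal
[jbip] — violates constraint (e): syllable 1 onset /jb/: /j/ (glide, 5) → /b/ (stop, 1) does not rise → phonotactically illegal
[ljej.kuj] — violates constraint (a): contains banned sequence /lj/ → phonotactically illegal
[mrwo] — violates constraint (c): syllable 1 onset /mrw/ has 3 consonants (> 2) → phonotactically illegal
[rwi.tajj] — violates constraint (b): syllable 2 coda /jj/ has 2 consonants (> 1) → phonotactically illegal
No form is phonotactically legal → 0.

0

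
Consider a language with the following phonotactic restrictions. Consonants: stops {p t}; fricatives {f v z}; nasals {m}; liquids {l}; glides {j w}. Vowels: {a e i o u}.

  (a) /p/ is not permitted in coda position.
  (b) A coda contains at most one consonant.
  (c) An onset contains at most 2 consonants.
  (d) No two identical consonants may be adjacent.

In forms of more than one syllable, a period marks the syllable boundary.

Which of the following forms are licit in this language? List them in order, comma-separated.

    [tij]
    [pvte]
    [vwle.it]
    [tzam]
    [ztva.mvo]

[tij], [tzam]

[tij] — σ1 onset /t/, coda /j/ ok → licit
[pvte] — violates constraint (c): syllable 1 onset /pvt/ has 3 consonants (> 2) → illicit
[vwle.it] — violates constraint (c): syllable 1 onset /vwl/ has 3 consonants (> 2) → illicit
[tzam] — σ1 onset /tz/ (2C), coda /m/ ok → licit
[ztva.mvo] — violates constraint (c): syllable 1 onset /ztv/ has 3 consonants (> 2) → illicit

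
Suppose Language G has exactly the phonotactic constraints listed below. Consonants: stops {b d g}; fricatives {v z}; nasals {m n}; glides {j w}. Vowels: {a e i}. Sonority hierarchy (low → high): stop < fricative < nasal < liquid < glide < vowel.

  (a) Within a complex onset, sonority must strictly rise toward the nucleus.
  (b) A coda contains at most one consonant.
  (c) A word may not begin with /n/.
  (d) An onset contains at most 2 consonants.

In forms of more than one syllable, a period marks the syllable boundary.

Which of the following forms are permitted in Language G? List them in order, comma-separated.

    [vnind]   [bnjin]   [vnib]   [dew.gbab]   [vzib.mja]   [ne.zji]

[vnind] — violates constraint (b): syllable 1 coda /nd/ has 2 consonants (> 1) → not permitted
[bnjin] — violates constraint (d): syllable 1 onset /bnj/ has 3 consonants (> 2) → not permitted
[vnib] — σ1 onset /vn/ (2→3 rises), coda /b/ ok → permitted
[dew.gbab] — violates constraint (a): syllable 2 onset /gb/: /g/ (stop, 1) → /b/ (stop, 1) does not rise → not permitted
[vzib.mja] — violates constraint (a): syllable 1 onset /vz/: /v/ (fricative, 2) → /z/ (fricative, 2) does not rise → not permitted
[ne.zji] — violates constraint (c): word begins with /n/ → not permitted

[vnib]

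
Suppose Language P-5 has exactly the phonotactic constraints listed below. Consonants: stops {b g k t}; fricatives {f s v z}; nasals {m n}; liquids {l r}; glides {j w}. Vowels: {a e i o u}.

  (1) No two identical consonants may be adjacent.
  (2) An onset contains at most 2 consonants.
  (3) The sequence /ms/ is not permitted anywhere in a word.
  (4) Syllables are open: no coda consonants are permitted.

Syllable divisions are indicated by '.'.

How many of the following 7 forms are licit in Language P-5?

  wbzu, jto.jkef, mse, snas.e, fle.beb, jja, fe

wbzu — violates constraint 2: syllable 1 onset /wbz/ has 3 consonants (> 2) → illicit
jto.jkef — violates constraint 4: syllable 2 coda /f/ has 1 consonant (> 0) → illicit
mse — violates constraint 3: contains banned sequence /ms/ → illicit
snas.e — violates constraint 4: syllable 1 coda /s/ has 1 consonant (> 0) → illicit
fle.beb — violates constraint 4: syllable 2 coda /b/ has 1 consonant (> 0) → illicit
jja — violates constraint 1: adjacent identical consonants /jj/ → illicit
fe — σ1 onset /f/, coda /∅/ ok → licit
Licit: fe → 1.

1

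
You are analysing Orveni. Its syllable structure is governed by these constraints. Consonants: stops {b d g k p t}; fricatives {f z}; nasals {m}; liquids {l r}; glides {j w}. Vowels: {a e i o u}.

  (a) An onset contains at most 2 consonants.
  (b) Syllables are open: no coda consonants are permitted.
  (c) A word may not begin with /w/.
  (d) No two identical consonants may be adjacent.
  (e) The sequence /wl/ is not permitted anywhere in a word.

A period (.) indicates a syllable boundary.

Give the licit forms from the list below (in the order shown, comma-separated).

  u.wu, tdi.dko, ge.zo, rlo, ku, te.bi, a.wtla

u.wu — σ1 onset /∅/, coda /∅/ ok; σ2 onset /w/, coda /∅/ ok → licit
tdi.dko — σ1 onset /td/ (2C), coda /∅/ ok; σ2 onset /dk/ (2C), coda /∅/ ok → licit
ge.zo — σ1 onset /g/, coda /∅/ ok; σ2 onset /z/, coda /∅/ ok → licit
rlo — σ1 onset /rl/ (2C), coda /∅/ ok → licit
ku — σ1 onset /k/, coda /∅/ ok → licit
te.bi — σ1 onset /t/, coda /∅/ ok; σ2 onset /b/, coda /∅/ ok → licit
a.wtla — violates constraint (a): syllable 2 onset /wtl/ has 3 consonants (> 2) → illicit

u.wu, tdi.dko, ge.zo, rlo, ku, te.bi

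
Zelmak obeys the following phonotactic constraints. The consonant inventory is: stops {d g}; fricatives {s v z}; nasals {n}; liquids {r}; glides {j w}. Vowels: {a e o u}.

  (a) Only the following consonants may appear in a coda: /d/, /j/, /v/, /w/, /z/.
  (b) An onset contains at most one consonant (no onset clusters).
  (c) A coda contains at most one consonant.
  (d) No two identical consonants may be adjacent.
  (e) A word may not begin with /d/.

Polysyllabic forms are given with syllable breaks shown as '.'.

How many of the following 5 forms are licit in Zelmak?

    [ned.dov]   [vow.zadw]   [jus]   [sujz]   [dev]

0

[ned.dov] — violates constraint (d): adjacent identical consonants /dd/ → illicit
[vow.zadw] — violates constraint (c): syllable 2 coda /dw/ has 2 consonants (> 1) → illicit
[jus] — violates constraint (a): syllable 1 coda contains /s/, which is not a licensed coda consonant → illicit
[sujz] — violates constraint (c): syllable 1 coda /jz/ has 2 consonants (> 1) → illicit
[dev] — violates constraint (e): word begins with /d/ → illicit
No form is licit → 0.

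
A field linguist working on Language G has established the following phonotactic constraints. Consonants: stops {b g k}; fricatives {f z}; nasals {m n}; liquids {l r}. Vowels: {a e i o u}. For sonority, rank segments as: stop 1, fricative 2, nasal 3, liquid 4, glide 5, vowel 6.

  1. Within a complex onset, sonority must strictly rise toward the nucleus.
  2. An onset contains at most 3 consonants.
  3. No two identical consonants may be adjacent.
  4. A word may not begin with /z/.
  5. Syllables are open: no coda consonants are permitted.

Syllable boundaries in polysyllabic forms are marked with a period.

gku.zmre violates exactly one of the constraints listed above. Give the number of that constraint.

gku.zmre: syllable 1 onset /gk/: /g/ (stop, 1) → /k/ (stop, 1) does not rise.
This is a violation of constraint 1: "Within a complex onset, sonority must strictly rise toward the nucleus."
The remaining constraints (2, 3, 4, 5) are satisfied.

1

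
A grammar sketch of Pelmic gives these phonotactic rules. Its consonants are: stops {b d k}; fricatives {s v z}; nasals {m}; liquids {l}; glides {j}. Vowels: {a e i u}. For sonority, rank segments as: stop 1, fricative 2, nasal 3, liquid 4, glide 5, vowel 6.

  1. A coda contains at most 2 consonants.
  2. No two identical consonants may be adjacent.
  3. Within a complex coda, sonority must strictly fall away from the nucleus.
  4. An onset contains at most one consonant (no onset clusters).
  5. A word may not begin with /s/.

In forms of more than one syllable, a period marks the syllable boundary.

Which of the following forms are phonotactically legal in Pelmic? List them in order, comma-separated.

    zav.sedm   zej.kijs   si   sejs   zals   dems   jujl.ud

zej.kijs, zals, dems, jujl.ud

zav.sedm — violates constraint 3: syllable 2 coda /dm/: /d/ (stop, 1) → /m/ (nasal, 3) does not fall → phonotactically illegal
zej.kijs — σ1 onset /z/, coda /j/ ok; σ2 onset /k/, coda /js/ (5→2 falls) ok → phonotactically legal
si — violates constraint 5: word begins with /s/ → phonotactically illegal
sejs — violates constraint 5: word begins with /s/ → phonotactically illegal
zals — σ1 onset /z/, coda /ls/ (4→2 falls) ok → phonotactically legal
dems — σ1 onset /d/, coda /ms/ (3→2 falls) ok → phonotactically legal
jujl.ud — σ1 onset /j/, coda /jl/ (5→4 falls) ok; σ2 onset /∅/, coda /d/ ok → phonotactically legal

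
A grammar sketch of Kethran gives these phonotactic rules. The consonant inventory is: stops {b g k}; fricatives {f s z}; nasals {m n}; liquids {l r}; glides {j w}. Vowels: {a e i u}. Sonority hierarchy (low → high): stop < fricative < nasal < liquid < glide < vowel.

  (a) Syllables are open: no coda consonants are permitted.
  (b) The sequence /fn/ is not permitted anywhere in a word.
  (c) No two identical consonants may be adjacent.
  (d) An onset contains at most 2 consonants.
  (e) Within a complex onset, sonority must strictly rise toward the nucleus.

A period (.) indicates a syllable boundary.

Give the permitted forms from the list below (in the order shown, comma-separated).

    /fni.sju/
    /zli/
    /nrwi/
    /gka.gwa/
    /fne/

/zli/

/fni.sju/ — violates constraint (b): contains banned sequence /fn/ → not permitted
/zli/ — σ1 onset /zl/ (2→4 rises), coda /∅/ ok → permitted
/nrwi/ — violates constraint (d): syllable 1 onset /nrw/ has 3 consonants (> 2) → not permitted
/gka.gwa/ — violates constraint (e): syllable 1 onset /gk/: /g/ (stop, 1) → /k/ (stop, 1) does not rise → not permitted
/fne/ — violates constraint (b): contains banned sequence /fn/ → not permitted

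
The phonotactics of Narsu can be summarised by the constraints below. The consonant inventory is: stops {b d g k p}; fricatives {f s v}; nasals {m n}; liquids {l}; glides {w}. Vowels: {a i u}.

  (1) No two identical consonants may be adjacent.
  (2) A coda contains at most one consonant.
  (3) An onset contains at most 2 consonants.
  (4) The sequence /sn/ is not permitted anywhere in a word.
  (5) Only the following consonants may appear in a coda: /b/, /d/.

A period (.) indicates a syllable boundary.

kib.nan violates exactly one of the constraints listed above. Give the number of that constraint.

kib.nan: syllable 2 coda contains /n/, which is not a licensed coda consonant.
This is a violation of constraint 5: "Only the following consonants may appear in a coda: /b/, /d/."
The remaining constraints (1, 2, 3, 4) are satisfied.

5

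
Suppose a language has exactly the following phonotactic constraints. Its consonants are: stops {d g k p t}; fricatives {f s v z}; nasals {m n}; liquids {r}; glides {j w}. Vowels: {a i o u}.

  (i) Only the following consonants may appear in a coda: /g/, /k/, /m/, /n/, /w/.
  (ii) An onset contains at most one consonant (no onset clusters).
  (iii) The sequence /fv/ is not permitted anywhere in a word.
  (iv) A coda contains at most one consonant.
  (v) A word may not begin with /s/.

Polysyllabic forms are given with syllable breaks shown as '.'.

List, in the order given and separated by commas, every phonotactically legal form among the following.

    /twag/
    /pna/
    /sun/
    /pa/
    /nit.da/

/twag/ — violates constraint (ii): syllable 1 onset /tw/ has 2 consonants (> 1) → phonotactically illegal
/pna/ — violates constraint (ii): syllable 1 onset /pn/ has 2 consonants (> 1) → phonotactically illegal
/sun/ — violates constraint (v): word begins with /s/ → phonotactically illegal
/pa/ — σ1 onset /p/, coda /∅/ ok → phonotactically legal
/nit.da/ — violates constraint (i): syllable 1 coda contains /t/, which is not a licensed coda consonant → phonotactically illegal

/pa/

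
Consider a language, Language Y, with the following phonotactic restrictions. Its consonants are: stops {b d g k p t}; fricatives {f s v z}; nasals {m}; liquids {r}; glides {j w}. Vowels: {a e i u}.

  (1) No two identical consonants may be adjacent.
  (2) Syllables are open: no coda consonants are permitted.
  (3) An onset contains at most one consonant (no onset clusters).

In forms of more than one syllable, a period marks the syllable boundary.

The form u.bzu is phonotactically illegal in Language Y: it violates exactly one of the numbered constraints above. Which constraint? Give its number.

u.bzu: syllable 2 onset /bz/ has 2 consonants (> 1).
This is a violation of constraint 3: "An onset contains at most one consonant (no onset clusters)."
The remaining constraints (1, 2) are satisfied.

3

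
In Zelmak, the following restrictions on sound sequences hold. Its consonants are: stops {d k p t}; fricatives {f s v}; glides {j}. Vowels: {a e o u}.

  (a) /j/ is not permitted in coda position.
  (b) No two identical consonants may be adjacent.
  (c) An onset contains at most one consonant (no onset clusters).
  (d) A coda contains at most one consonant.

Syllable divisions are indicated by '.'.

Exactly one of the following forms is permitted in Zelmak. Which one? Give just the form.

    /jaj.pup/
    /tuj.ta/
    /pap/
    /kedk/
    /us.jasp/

/jaj.pup/ — violates constraint (a): syllable 1 coda contains /j/ → not permitted
/tuj.ta/ — violates constraint (a): syllable 1 coda contains /j/ → not permitted
/pap/ — σ1 onset /p/, coda /p/ ok → permitted
/kedk/ — violates constraint (d): syllable 1 coda /dk/ has 2 consonants (> 1) → not permitted
/us.jasp/ — violates constraint (d): syllable 2 coda /sp/ has 2 consonants (> 1) → not permitted

/pap/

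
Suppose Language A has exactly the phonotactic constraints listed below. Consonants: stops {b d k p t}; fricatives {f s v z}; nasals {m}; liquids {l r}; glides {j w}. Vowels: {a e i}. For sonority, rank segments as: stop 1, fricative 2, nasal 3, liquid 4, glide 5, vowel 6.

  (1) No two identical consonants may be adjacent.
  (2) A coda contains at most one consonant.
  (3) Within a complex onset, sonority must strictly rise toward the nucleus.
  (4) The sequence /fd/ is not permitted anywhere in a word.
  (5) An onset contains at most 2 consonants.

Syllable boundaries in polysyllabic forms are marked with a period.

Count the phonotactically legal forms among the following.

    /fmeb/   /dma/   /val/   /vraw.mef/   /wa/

/fmeb/ — σ1 onset /fm/ (2→3 rises), coda /b/ ok → phonotactically legal
/dma/ — σ1 onset /dm/ (1→3 rises), coda /∅/ ok → phonotactically legal
/val/ — σ1 onset /v/, coda /l/ ok → phonotactically legal
/vraw.mef/ — σ1 onset /vr/ (2→4 rises), coda /w/ ok; σ2 onset /m/, coda /f/ ok → phonotactically legal
/wa/ — σ1 onset /w/, coda /∅/ ok → phonotactically legal
Phonotactically legal: /fmeb/, /dma/, /val/, /vraw.mef/, /wa/ → 5.

5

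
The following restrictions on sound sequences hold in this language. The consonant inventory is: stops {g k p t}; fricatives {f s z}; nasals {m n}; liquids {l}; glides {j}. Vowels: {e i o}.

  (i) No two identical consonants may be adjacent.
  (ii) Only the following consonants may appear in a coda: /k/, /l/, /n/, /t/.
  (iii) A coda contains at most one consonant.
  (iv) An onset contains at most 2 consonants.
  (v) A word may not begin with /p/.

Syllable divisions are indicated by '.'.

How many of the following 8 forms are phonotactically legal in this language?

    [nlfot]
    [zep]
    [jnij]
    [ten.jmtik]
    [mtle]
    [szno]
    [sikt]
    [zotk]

0

[nlfot] — violates constraint (iv): syllable 1 onset /nlf/ has 3 consonants (> 2) → phonotactically illegal
[zep] — violates constraint (ii): syllable 1 coda contains /p/, which is not a licensed coda consonant → phonotactically illegal
[jnij] — violates constraint (ii): syllable 1 coda contains /j/, which is not a licensed coda consonant → phonotactically illegal
[ten.jmtik] — violates constraint (iv): syllable 2 onset /jmt/ has 3 consonants (> 2) → phonotactically illegal
[mtle] — violates constraint (iv): syllable 1 onset /mtl/ has 3 consonants (> 2) → phonotactically illegal
[szno] — violates constraint (iv): syllable 1 onset /szn/ has 3 consonants (> 2) → phonotactically illegal
[sikt] — violates constraint (iii): syllable 1 coda /kt/ has 2 consonants (> 1) → phonotactically illegal
[zotk] — violates constraint (iii): syllable 1 coda /tk/ has 2 consonants (> 1) → phonotactically illegal
No form is phonotactically legal → 0.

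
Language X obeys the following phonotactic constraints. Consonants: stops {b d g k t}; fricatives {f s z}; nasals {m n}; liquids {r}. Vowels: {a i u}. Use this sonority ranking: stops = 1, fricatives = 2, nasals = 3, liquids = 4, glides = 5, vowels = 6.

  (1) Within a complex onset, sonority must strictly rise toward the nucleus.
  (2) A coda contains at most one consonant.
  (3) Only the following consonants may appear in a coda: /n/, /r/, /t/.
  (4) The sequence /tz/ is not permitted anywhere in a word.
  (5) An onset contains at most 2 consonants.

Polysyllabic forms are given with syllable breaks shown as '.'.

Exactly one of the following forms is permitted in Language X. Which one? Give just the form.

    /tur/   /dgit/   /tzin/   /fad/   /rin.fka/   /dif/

/tur/

/tur/ — σ1 onset /t/, coda /r/ ok → permitted
/dgit/ — violates constraint 1: syllable 1 onset /dg/: /d/ (stop, 1) → /g/ (stop, 1) does not rise → not permitted
/tzin/ — violates constraint 4: contains banned sequence /tz/ → not permitted
/fad/ — violates constraint 3: syllable 1 coda contains /d/, which is not a licensed coda consonant → not permitted
/rin.fka/ — violates constraint 1: syllable 2 onset /fk/: /f/ (fricative, 2) → /k/ (stop, 1) does not rise → not permitted
/dif/ — violates constraint 3: syllable 1 coda contains /f/, which is not a licensed coda consonant → not permitted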